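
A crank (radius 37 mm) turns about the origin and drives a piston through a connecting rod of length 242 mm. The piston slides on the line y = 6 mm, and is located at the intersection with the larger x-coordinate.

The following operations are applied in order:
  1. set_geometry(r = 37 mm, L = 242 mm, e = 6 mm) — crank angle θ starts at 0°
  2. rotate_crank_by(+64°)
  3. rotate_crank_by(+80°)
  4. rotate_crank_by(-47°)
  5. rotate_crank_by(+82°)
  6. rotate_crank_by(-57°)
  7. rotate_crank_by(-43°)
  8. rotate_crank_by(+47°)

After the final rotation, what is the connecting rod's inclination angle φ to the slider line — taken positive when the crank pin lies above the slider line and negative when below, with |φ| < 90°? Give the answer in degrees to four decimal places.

5.6758

set_geometry: r = 37 mm, L = 242 mm, e = 6 mm; θ ← 0°
rotate_crank_by(+64°): θ ← 0° +64° = 64°
rotate_crank_by(+80°): θ ← 64° +80° = 144°
rotate_crank_by(-47°): θ ← 144° -47° = 97°
rotate_crank_by(+82°): θ ← 97° +82° = 179°
rotate_crank_by(-57°): θ ← 179° -57° = 122°
rotate_crank_by(-43°): θ ← 122° -43° = 79°
rotate_crank_by(+47°): θ ← 79° +47° = 126°
crank pin P = (r cos θ, r sin θ) = (-21.748054, 29.933629)
h = r sin θ − e = 29.933629 − 6 = 23.933629
sin φ = h / L = 23.933629 / 242 = 0.09889929
φ = arcsin(0.09889929) = 5.675790°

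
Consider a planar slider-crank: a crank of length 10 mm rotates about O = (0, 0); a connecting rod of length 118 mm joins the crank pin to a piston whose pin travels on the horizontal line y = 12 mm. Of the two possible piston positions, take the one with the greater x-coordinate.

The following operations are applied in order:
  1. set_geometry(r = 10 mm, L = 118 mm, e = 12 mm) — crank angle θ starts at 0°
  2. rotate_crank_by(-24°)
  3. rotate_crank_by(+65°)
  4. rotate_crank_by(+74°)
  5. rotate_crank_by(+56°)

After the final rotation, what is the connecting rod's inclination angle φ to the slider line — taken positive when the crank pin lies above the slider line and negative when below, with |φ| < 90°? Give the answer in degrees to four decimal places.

set_geometry: r = 10 mm, L = 118 mm, e = 12 mm; θ ← 0°
rotate_crank_by(-24°): θ ← 0° -24° = -24°
rotate_crank_by(+65°): θ ← -24° +65° = 41°
rotate_crank_by(+74°): θ ← 41° +74° = 115°
rotate_crank_by(+56°): θ ← 115° +56° = 171°
crank pin P = (r cos θ, r sin θ) = (-9.876883, 1.564345)
h = r sin θ − e = 1.564345 − 12 = -10.435655
sin φ = h / L = -10.435655 / 118 = -0.08843776
φ = arcsin(-0.08843776) = -5.073739°

-5.0737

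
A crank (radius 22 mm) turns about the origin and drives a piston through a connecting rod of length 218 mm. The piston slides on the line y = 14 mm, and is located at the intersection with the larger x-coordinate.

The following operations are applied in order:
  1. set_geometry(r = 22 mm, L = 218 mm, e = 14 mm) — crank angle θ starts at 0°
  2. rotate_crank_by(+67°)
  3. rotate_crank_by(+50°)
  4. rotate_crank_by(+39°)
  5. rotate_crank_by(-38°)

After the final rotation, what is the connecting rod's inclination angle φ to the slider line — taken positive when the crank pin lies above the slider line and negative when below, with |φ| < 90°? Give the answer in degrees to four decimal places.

set_geometry: r = 22 mm, L = 218 mm, e = 14 mm; θ ← 0°
rotate_crank_by(+67°): θ ← 0° +67° = 67°
rotate_crank_by(+50°): θ ← 67° +50° = 117°
rotate_crank_by(+39°): θ ← 117° +39° = 156°
rotate_crank_by(-38°): θ ← 156° -38° = 118°
crank pin P = (r cos θ, r sin θ) = (-10.328374, 19.424847)
h = r sin θ − e = 19.424847 − 14 = 5.424847
sin φ = h / L = 5.424847 / 218 = 0.02488462
φ = arcsin(0.02488462) = 1.425931°

1.4259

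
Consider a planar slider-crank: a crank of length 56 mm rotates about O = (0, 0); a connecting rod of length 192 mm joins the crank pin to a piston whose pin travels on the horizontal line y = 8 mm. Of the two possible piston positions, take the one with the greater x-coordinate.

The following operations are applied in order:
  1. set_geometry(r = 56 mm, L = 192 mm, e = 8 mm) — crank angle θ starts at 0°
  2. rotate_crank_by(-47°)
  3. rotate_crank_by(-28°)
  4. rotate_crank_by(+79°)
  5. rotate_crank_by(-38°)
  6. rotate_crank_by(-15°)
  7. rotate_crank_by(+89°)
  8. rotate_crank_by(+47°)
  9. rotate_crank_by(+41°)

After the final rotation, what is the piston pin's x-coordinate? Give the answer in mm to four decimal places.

154.0932

set_geometry: r = 56 mm, L = 192 mm, e = 8 mm; θ ← 0°
rotate_crank_by(-47°): θ ← 0° -47° = -47°
rotate_crank_by(-28°): θ ← -47° -28° = -75°
rotate_crank_by(+79°): θ ← -75° +79° = 4°
rotate_crank_by(-38°): θ ← 4° -38° = -34°
rotate_crank_by(-15°): θ ← -34° -15° = -49°
rotate_crank_by(+89°): θ ← -49° +89° = 40°
rotate_crank_by(+47°): θ ← 40° +47° = 87°
rotate_crank_by(+41°): θ ← 87° +41° = 128°
crank pin P = (r cos θ, r sin θ) = (-34.477043, 44.128602)
h = r sin θ − e = 44.128602 − 8 = 36.128602
x = r cos θ + √(L² − h²) = -34.477043 + √(36864.0 − 1305.2759) = -34.477043 + 188.570210 = 154.093167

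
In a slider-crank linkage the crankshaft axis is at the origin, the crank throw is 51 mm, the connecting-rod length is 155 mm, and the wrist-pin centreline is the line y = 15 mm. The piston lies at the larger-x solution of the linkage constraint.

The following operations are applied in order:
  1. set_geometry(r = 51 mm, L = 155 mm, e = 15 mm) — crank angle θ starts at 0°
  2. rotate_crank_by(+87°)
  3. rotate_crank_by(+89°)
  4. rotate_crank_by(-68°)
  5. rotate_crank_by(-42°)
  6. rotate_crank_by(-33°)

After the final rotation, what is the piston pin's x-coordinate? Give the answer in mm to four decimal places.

197.2447

set_geometry: r = 51 mm, L = 155 mm, e = 15 mm; θ ← 0°
rotate_crank_by(+87°): θ ← 0° +87° = 87°
rotate_crank_by(+89°): θ ← 87° +89° = 176°
rotate_crank_by(-68°): θ ← 176° -68° = 108°
rotate_crank_by(-42°): θ ← 108° -42° = 66°
rotate_crank_by(-33°): θ ← 66° -33° = 33°
crank pin P = (r cos θ, r sin θ) = (42.772199, 27.776591)
h = r sin θ − e = 27.776591 − 15 = 12.776591
x = r cos θ + √(L² − h²) = 42.772199 + √(24025.0 − 163.2413) = 42.772199 + 154.472518 = 197.244717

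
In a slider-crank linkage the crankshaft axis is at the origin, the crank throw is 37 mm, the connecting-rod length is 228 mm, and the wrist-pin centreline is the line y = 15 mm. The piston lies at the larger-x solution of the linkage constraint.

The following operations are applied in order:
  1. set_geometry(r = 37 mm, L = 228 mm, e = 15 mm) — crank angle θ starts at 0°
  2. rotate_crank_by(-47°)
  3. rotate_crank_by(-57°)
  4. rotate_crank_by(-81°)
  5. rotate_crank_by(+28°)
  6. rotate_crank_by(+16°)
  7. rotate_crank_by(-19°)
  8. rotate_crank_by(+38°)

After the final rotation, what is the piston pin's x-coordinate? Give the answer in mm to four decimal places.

set_geometry: r = 37 mm, L = 228 mm, e = 15 mm; θ ← 0°
rotate_crank_by(-47°): θ ← 0° -47° = -47°
rotate_crank_by(-57°): θ ← -47° -57° = -104°
rotate_crank_by(-81°): θ ← -104° -81° = -185°
rotate_crank_by(+28°): θ ← -185° +28° = -157°
rotate_crank_by(+16°): θ ← -157° +16° = -141°
rotate_crank_by(-19°): θ ← -141° -19° = -160°
rotate_crank_by(+38°): θ ← -160° +38° = -122°
crank pin P = (r cos θ, r sin θ) = (-19.607013, -31.377780)
h = r sin θ − e = -31.377780 − 15 = -46.377780
x = r cos θ + √(L² − h²) = -19.607013 + √(51984.0 − 2150.8984) = -19.607013 + 223.233290 = 203.626277

203.6263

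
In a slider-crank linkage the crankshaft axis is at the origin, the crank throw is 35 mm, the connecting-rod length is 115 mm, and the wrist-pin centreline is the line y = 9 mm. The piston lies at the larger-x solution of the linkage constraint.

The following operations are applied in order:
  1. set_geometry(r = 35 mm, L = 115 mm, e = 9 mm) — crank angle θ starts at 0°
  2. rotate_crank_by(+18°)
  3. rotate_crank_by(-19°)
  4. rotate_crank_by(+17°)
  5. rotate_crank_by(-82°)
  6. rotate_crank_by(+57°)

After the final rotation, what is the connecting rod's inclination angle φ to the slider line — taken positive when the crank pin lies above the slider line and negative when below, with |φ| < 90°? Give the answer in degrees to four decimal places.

set_geometry: r = 35 mm, L = 115 mm, e = 9 mm; θ ← 0°
rotate_crank_by(+18°): θ ← 0° +18° = 18°
rotate_crank_by(-19°): θ ← 18° -19° = -1°
rotate_crank_by(+17°): θ ← -1° +17° = 16°
rotate_crank_by(-82°): θ ← 16° -82° = -66°
rotate_crank_by(+57°): θ ← -66° +57° = -9°
crank pin P = (r cos θ, r sin θ) = (34.569092, -5.475206)
h = r sin θ − e = -5.475206 − 9 = -14.475206
sin φ = h / L = -14.475206 / 115 = -0.12587136
φ = arcsin(-0.12587136) = -7.231078°

-7.2311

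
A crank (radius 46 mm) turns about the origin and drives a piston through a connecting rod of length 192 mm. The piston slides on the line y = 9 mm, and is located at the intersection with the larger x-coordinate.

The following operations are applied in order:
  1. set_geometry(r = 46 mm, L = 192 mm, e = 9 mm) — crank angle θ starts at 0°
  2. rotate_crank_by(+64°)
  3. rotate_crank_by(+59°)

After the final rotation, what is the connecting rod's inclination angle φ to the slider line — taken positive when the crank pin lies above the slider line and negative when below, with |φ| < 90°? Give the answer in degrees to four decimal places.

set_geometry: r = 46 mm, L = 192 mm, e = 9 mm; θ ← 0°
rotate_crank_by(+64°): θ ← 0° +64° = 64°
rotate_crank_by(+59°): θ ← 64° +59° = 123°
crank pin P = (r cos θ, r sin θ) = (-25.053396, 38.578846)
h = r sin θ − e = 38.578846 − 9 = 29.578846
sin φ = h / L = 29.578846 / 192 = 0.15405649
φ = arcsin(0.15405649) = 8.862080°

8.8621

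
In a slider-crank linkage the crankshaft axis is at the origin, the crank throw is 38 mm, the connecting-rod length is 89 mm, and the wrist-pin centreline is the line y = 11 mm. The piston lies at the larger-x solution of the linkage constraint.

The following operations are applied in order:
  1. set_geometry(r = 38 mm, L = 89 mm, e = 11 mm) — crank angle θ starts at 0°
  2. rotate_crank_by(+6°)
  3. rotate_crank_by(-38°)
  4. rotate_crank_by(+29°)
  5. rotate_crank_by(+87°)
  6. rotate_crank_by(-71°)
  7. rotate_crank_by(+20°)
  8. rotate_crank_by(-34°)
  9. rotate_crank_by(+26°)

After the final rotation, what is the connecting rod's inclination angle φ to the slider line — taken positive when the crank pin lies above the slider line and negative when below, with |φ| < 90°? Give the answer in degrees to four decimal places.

3.2589

set_geometry: r = 38 mm, L = 89 mm, e = 11 mm; θ ← 0°
rotate_crank_by(+6°): θ ← 0° +6° = 6°
rotate_crank_by(-38°): θ ← 6° -38° = -32°
rotate_crank_by(+29°): θ ← -32° +29° = -3°
rotate_crank_by(+87°): θ ← -3° +87° = 84°
rotate_crank_by(-71°): θ ← 84° -71° = 13°
rotate_crank_by(+20°): θ ← 13° +20° = 33°
rotate_crank_by(-34°): θ ← 33° -34° = -1°
rotate_crank_by(+26°): θ ← -1° +26° = 25°
crank pin P = (r cos θ, r sin θ) = (34.439696, 16.059494)
h = r sin θ − e = 16.059494 − 11 = 5.059494
sin φ = h / L = 5.059494 / 89 = 0.05684825
φ = arcsin(0.05684825) = 3.258922°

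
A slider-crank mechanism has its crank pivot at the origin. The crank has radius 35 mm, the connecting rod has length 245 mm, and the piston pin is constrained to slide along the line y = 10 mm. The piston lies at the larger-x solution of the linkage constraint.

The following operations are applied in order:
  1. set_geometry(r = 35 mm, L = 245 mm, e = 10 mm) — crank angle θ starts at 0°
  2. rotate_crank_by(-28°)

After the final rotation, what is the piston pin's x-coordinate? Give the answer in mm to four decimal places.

274.4732

set_geometry: r = 35 mm, L = 245 mm, e = 10 mm; θ ← 0°
rotate_crank_by(-28°): θ ← 0° -28° = -28°
crank pin P = (r cos θ, r sin θ) = (30.903166, -16.431505)
h = r sin θ − e = -16.431505 − 10 = -26.431505
x = r cos θ + √(L² − h²) = 30.903166 + √(60025.0 − 698.6244) = 30.903166 + 243.570063 = 274.473229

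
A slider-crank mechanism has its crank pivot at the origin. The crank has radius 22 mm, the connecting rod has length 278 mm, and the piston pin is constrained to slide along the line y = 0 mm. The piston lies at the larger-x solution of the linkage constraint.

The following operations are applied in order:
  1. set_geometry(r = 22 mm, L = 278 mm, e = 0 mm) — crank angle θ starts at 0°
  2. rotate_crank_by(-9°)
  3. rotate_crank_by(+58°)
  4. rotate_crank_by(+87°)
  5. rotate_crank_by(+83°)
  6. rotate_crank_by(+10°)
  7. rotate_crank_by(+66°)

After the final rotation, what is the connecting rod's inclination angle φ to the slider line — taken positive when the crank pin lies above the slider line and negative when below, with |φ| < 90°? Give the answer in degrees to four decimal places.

set_geometry: r = 22 mm, L = 278 mm, e = 0 mm; θ ← 0°
rotate_crank_by(-9°): θ ← 0° -9° = -9°
rotate_crank_by(+58°): θ ← -9° +58° = 49°
rotate_crank_by(+87°): θ ← 49° +87° = 136°
rotate_crank_by(+83°): θ ← 136° +83° = 219°
rotate_crank_by(+10°): θ ← 219° +10° = 229°
rotate_crank_by(+66°): θ ← 229° +66° = 295°
crank pin P = (r cos θ, r sin θ) = (9.297602, -19.938771)
h = r sin θ − e = -19.938771 − 0 = -19.938771
sin φ = h / L = -19.938771 / 278 = -0.07172220
φ = arcsin(-0.07172220) = -4.112911°

-4.1129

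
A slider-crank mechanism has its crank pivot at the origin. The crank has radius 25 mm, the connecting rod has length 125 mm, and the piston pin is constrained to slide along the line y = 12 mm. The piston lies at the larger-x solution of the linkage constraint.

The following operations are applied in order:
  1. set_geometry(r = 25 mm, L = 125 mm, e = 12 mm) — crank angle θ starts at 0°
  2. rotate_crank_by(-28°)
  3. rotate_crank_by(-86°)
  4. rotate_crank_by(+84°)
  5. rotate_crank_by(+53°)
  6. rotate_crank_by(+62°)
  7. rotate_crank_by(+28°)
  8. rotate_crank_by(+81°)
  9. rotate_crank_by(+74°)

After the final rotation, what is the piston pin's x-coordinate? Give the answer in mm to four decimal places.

118.5307

set_geometry: r = 25 mm, L = 125 mm, e = 12 mm; θ ← 0°
rotate_crank_by(-28°): θ ← 0° -28° = -28°
rotate_crank_by(-86°): θ ← -28° -86° = -114°
rotate_crank_by(+84°): θ ← -114° +84° = -30°
rotate_crank_by(+53°): θ ← -30° +53° = 23°
rotate_crank_by(+62°): θ ← 23° +62° = 85°
rotate_crank_by(+28°): θ ← 85° +28° = 113°
rotate_crank_by(+81°): θ ← 113° +81° = 194°
rotate_crank_by(+74°): θ ← 194° +74° = 268°
crank pin P = (r cos θ, r sin θ) = (-0.872487, -24.984771)
h = r sin θ − e = -24.984771 − 12 = -36.984771
x = r cos θ + √(L² − h²) = -0.872487 + √(15625.0 − 1367.8733) = -0.872487 + 119.403211 = 118.530723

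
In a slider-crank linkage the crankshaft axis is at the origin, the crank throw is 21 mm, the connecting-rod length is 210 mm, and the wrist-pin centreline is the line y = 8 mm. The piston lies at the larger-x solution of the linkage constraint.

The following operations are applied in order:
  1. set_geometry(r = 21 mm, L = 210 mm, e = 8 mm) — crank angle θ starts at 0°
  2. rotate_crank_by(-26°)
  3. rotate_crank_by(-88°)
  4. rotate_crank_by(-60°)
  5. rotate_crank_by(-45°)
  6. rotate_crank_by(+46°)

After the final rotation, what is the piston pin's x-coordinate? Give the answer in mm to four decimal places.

188.8909

set_geometry: r = 21 mm, L = 210 mm, e = 8 mm; θ ← 0°
rotate_crank_by(-26°): θ ← 0° -26° = -26°
rotate_crank_by(-88°): θ ← -26° -88° = -114°
rotate_crank_by(-60°): θ ← -114° -60° = -174°
rotate_crank_by(-45°): θ ← -174° -45° = -219°
rotate_crank_by(+46°): θ ← -219° +46° = -173°
crank pin P = (r cos θ, r sin θ) = (-20.843469, -2.559256)
h = r sin θ − e = -2.559256 − 8 = -10.559256
x = r cos θ + √(L² − h²) = -20.843469 + √(44100.0 − 111.4979) = -20.843469 + 209.734361 = 188.890892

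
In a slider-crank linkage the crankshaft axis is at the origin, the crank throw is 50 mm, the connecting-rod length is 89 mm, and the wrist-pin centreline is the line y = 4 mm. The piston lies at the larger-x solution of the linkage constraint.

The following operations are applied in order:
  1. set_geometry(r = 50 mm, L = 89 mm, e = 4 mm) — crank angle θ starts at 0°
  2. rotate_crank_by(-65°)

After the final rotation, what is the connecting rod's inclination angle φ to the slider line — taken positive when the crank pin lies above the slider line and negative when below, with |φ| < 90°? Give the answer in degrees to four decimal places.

-33.6491

set_geometry: r = 50 mm, L = 89 mm, e = 4 mm; θ ← 0°
rotate_crank_by(-65°): θ ← 0° -65° = -65°
crank pin P = (r cos θ, r sin θ) = (21.130913, -45.315389)
h = r sin θ − e = -45.315389 − 4 = -49.315389
sin φ = h / L = -49.315389 / 89 = -0.55410550
φ = arcsin(-0.55410550) = -33.649126°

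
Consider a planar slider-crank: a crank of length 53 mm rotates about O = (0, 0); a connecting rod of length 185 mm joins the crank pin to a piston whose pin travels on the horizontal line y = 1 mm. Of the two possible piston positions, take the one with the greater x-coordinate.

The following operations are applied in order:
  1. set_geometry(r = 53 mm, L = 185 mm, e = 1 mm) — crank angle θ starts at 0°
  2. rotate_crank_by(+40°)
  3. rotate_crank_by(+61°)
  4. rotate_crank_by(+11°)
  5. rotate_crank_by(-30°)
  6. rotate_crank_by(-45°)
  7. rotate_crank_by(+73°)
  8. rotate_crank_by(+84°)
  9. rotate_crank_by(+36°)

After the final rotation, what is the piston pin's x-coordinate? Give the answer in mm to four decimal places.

set_geometry: r = 53 mm, L = 185 mm, e = 1 mm; θ ← 0°
rotate_crank_by(+40°): θ ← 0° +40° = 40°
rotate_crank_by(+61°): θ ← 40° +61° = 101°
rotate_crank_by(+11°): θ ← 101° +11° = 112°
rotate_crank_by(-30°): θ ← 112° -30° = 82°
rotate_crank_by(-45°): θ ← 82° -45° = 37°
rotate_crank_by(+73°): θ ← 37° +73° = 110°
rotate_crank_by(+84°): θ ← 110° +84° = 194°
rotate_crank_by(+36°): θ ← 194° +36° = 230°
crank pin P = (r cos θ, r sin θ) = (-34.067743, -40.600355)
h = r sin θ − e = -40.600355 − 1 = -41.600355
x = r cos θ + √(L² − h²) = -34.067743 + √(34225.0 − 1730.5896) = -34.067743 + 180.262060 = 146.194317

146.1943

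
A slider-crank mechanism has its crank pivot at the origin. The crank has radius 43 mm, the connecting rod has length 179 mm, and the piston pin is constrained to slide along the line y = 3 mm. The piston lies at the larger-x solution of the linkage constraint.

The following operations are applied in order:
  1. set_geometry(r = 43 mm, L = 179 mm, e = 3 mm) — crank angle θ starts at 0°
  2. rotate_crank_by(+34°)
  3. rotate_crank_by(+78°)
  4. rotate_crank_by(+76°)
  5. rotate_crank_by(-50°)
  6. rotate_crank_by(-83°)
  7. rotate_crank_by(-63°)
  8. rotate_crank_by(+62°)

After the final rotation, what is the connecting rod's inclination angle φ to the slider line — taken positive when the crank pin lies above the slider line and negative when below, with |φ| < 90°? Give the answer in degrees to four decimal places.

set_geometry: r = 43 mm, L = 179 mm, e = 3 mm; θ ← 0°
rotate_crank_by(+34°): θ ← 0° +34° = 34°
rotate_crank_by(+78°): θ ← 34° +78° = 112°
rotate_crank_by(+76°): θ ← 112° +76° = 188°
rotate_crank_by(-50°): θ ← 188° -50° = 138°
rotate_crank_by(-83°): θ ← 138° -83° = 55°
rotate_crank_by(-63°): θ ← 55° -63° = -8°
rotate_crank_by(+62°): θ ← -8° +62° = 54°
crank pin P = (r cos θ, r sin θ) = (25.274766, 34.787731)
h = r sin θ − e = 34.787731 − 3 = 31.787731
sin φ = h / L = 31.787731 / 179 = 0.17758509
φ = arcsin(0.17758509) = 10.229129°

10.2291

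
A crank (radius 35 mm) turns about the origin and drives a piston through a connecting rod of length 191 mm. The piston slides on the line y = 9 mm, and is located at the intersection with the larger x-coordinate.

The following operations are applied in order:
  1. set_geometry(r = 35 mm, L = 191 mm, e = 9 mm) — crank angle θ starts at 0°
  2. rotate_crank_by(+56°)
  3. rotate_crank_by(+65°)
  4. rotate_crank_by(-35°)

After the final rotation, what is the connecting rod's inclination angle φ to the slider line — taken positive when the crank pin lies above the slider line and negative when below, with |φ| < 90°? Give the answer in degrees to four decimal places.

7.7979

set_geometry: r = 35 mm, L = 191 mm, e = 9 mm; θ ← 0°
rotate_crank_by(+56°): θ ← 0° +56° = 56°
rotate_crank_by(+65°): θ ← 56° +65° = 121°
rotate_crank_by(-35°): θ ← 121° -35° = 86°
crank pin P = (r cos θ, r sin θ) = (2.441477, 34.914742)
h = r sin θ − e = 34.914742 − 9 = 25.914742
sin φ = h / L = 25.914742 / 191 = 0.13567928
φ = arcsin(0.13567928) = 7.797901°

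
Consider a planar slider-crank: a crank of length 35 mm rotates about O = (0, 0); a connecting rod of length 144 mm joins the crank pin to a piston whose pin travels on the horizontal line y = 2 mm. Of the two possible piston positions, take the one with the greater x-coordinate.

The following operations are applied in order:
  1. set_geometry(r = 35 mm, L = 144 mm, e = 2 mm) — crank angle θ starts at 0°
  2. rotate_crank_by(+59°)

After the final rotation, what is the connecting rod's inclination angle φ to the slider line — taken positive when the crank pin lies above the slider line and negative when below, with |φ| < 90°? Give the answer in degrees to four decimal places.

set_geometry: r = 35 mm, L = 144 mm, e = 2 mm; θ ← 0°
rotate_crank_by(+59°): θ ← 0° +59° = 59°
crank pin P = (r cos θ, r sin θ) = (18.026333, 30.000856)
h = r sin θ − e = 30.000856 − 2 = 28.000856
sin φ = h / L = 28.000856 / 144 = 0.19445039
φ = arcsin(0.19445039) = 11.212618°

11.2126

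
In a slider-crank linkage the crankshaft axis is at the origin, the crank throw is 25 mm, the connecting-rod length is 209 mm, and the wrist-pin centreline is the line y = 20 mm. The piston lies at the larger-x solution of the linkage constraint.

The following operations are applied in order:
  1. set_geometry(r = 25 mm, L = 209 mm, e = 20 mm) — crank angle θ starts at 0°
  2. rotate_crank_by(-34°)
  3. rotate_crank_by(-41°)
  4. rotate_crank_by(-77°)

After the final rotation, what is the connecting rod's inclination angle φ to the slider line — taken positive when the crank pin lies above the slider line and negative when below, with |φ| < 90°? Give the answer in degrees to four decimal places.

-8.7342

set_geometry: r = 25 mm, L = 209 mm, e = 20 mm; θ ← 0°
rotate_crank_by(-34°): θ ← 0° -34° = -34°
rotate_crank_by(-41°): θ ← -34° -41° = -75°
rotate_crank_by(-77°): θ ← -75° -77° = -152°
crank pin P = (r cos θ, r sin θ) = (-22.073690, -11.736789)
h = r sin θ − e = -11.736789 − 20 = -31.736789
sin φ = h / L = -31.736789 / 209 = -0.15185067
φ = arcsin(-0.15185067) = -8.734191°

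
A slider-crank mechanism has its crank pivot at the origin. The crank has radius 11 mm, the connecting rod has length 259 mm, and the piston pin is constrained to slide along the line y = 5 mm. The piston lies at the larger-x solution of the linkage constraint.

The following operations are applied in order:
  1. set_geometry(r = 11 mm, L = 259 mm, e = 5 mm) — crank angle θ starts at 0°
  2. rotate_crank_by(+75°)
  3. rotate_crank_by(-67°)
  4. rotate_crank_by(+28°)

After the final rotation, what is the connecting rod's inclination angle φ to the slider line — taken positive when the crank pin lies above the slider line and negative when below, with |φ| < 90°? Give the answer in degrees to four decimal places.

0.3242

set_geometry: r = 11 mm, L = 259 mm, e = 5 mm; θ ← 0°
rotate_crank_by(+75°): θ ← 0° +75° = 75°
rotate_crank_by(-67°): θ ← 75° -67° = 8°
rotate_crank_by(+28°): θ ← 8° +28° = 36°
crank pin P = (r cos θ, r sin θ) = (8.899187, 6.465638)
h = r sin θ − e = 6.465638 − 5 = 1.465638
sin φ = h / L = 1.465638 / 259 = 0.00565883
φ = arcsin(0.00565883) = 0.324229°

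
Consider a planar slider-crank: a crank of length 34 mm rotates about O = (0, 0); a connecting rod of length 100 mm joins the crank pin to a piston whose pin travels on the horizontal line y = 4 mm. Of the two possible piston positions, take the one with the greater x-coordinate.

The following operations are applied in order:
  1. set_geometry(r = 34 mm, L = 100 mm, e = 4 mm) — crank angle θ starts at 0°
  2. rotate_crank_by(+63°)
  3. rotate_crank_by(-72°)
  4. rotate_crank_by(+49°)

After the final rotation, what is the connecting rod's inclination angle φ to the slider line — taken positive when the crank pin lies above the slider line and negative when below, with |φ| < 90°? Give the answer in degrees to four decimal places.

set_geometry: r = 34 mm, L = 100 mm, e = 4 mm; θ ← 0°
rotate_crank_by(+63°): θ ← 0° +63° = 63°
rotate_crank_by(-72°): θ ← 63° -72° = -9°
rotate_crank_by(+49°): θ ← -9° +49° = 40°
crank pin P = (r cos θ, r sin θ) = (26.045511, 21.854779)
h = r sin θ − e = 21.854779 − 4 = 17.854779
sin φ = h / L = 17.854779 / 100 = 0.17854779
φ = arcsin(0.17854779) = 10.285184°

10.2852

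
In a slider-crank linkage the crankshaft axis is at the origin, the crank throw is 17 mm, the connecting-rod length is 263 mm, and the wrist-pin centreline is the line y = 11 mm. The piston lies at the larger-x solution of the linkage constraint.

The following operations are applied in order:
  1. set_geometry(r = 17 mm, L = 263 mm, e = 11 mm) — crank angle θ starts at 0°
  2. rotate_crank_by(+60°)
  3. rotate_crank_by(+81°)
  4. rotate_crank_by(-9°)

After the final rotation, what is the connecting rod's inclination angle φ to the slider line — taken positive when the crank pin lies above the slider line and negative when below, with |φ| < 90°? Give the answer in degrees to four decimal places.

set_geometry: r = 17 mm, L = 263 mm, e = 11 mm; θ ← 0°
rotate_crank_by(+60°): θ ← 0° +60° = 60°
rotate_crank_by(+81°): θ ← 60° +81° = 141°
rotate_crank_by(-9°): θ ← 141° -9° = 132°
crank pin P = (r cos θ, r sin θ) = (-11.375220, 12.633462)
h = r sin θ − e = 12.633462 − 11 = 1.633462
sin φ = h / L = 1.633462 / 263 = 0.00621088
φ = arcsin(0.00621088) = 0.355860°

0.3559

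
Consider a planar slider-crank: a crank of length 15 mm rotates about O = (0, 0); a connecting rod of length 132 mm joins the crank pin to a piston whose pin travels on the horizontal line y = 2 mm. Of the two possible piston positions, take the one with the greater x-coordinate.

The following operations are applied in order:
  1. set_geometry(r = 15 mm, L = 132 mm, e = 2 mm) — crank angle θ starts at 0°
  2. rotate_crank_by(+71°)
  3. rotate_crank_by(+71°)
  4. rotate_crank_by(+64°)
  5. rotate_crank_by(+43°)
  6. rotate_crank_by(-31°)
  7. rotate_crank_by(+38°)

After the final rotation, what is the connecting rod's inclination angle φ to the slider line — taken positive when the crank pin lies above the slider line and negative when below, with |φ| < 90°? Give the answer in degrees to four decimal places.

set_geometry: r = 15 mm, L = 132 mm, e = 2 mm; θ ← 0°
rotate_crank_by(+71°): θ ← 0° +71° = 71°
rotate_crank_by(+71°): θ ← 71° +71° = 142°
rotate_crank_by(+64°): θ ← 142° +64° = 206°
rotate_crank_by(+43°): θ ← 206° +43° = 249°
rotate_crank_by(-31°): θ ← 249° -31° = 218°
rotate_crank_by(+38°): θ ← 218° +38° = 256°
crank pin P = (r cos θ, r sin θ) = (-3.628828, -14.554436)
h = r sin θ − e = -14.554436 − 2 = -16.554436
sin φ = h / L = -16.554436 / 132 = -0.12541239
φ = arcsin(-0.12541239) = -7.204572°

-7.2046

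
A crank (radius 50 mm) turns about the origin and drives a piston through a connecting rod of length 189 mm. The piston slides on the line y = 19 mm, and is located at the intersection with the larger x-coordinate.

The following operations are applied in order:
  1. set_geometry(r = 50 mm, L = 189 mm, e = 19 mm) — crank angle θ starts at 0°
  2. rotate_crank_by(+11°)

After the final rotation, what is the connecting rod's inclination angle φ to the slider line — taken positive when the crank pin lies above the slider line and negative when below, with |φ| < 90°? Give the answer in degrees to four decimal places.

-2.8689

set_geometry: r = 50 mm, L = 189 mm, e = 19 mm; θ ← 0°
rotate_crank_by(+11°): θ ← 0° +11° = 11°
crank pin P = (r cos θ, r sin θ) = (49.081359, 9.540450)
h = r sin θ − e = 9.540450 − 19 = -9.459550
sin φ = h / L = -9.459550 / 189 = -0.05005053
φ = arcsin(-0.05005053) = -2.868883°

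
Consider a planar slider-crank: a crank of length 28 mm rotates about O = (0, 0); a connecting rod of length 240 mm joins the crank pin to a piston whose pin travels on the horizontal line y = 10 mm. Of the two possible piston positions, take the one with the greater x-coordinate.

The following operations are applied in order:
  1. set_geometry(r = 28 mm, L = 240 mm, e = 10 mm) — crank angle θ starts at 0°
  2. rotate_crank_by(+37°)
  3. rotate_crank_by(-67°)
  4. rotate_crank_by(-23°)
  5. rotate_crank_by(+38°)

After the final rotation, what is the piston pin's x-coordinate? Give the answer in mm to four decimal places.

266.4254

set_geometry: r = 28 mm, L = 240 mm, e = 10 mm; θ ← 0°
rotate_crank_by(+37°): θ ← 0° +37° = 37°
rotate_crank_by(-67°): θ ← 37° -67° = -30°
rotate_crank_by(-23°): θ ← -30° -23° = -53°
rotate_crank_by(+38°): θ ← -53° +38° = -15°
crank pin P = (r cos θ, r sin θ) = (27.045923, -7.246933)
h = r sin θ − e = -7.246933 − 10 = -17.246933
x = r cos θ + √(L² − h²) = 27.045923 + √(57600.0 − 297.4567) = 27.045923 + 239.379496 = 266.425420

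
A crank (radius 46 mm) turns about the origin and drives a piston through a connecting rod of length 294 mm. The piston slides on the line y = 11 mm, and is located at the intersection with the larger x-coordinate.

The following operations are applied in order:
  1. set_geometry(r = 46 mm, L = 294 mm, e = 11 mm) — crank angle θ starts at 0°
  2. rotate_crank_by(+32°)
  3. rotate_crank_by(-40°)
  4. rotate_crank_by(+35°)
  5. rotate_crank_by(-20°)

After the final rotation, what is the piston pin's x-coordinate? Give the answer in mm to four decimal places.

339.6076

set_geometry: r = 46 mm, L = 294 mm, e = 11 mm; θ ← 0°
rotate_crank_by(+32°): θ ← 0° +32° = 32°
rotate_crank_by(-40°): θ ← 32° -40° = -8°
rotate_crank_by(+35°): θ ← -8° +35° = 27°
rotate_crank_by(-20°): θ ← 27° -20° = 7°
crank pin P = (r cos θ, r sin θ) = (45.657123, 5.605990)
h = r sin θ − e = 5.605990 − 11 = -5.394010
x = r cos θ + √(L² − h²) = 45.657123 + √(86436.0 − 29.0953) = 45.657123 + 293.950514 = 339.607637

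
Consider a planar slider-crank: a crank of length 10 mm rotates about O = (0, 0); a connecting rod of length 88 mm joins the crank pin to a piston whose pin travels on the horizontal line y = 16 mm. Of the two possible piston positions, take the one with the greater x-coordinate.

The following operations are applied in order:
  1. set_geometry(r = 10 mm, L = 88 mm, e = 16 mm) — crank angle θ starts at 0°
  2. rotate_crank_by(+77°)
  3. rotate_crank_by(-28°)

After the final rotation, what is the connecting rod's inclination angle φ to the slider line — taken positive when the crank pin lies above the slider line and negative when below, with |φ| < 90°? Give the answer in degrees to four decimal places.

set_geometry: r = 10 mm, L = 88 mm, e = 16 mm; θ ← 0°
rotate_crank_by(+77°): θ ← 0° +77° = 77°
rotate_crank_by(-28°): θ ← 77° -28° = 49°
crank pin P = (r cos θ, r sin θ) = (6.560590, 7.547096)
h = r sin θ − e = 7.547096 − 16 = -8.452904
sin φ = h / L = -8.452904 / 88 = -0.09605573
φ = arcsin(-0.09605573) = -5.512087°

-5.5121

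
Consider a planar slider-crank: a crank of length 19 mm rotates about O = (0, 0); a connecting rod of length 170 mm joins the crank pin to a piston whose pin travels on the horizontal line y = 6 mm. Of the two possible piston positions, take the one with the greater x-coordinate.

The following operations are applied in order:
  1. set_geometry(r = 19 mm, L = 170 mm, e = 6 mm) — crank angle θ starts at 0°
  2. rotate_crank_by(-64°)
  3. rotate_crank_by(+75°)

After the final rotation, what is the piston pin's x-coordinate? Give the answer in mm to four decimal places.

188.6343

set_geometry: r = 19 mm, L = 170 mm, e = 6 mm; θ ← 0°
rotate_crank_by(-64°): θ ← 0° -64° = -64°
rotate_crank_by(+75°): θ ← -64° +75° = 11°
crank pin P = (r cos θ, r sin θ) = (18.650916, 3.625371)
h = r sin θ − e = 3.625371 − 6 = -2.374629
x = r cos θ + √(L² − h²) = 18.650916 + √(28900.0 − 5.6389) = 18.650916 + 169.983414 = 188.634331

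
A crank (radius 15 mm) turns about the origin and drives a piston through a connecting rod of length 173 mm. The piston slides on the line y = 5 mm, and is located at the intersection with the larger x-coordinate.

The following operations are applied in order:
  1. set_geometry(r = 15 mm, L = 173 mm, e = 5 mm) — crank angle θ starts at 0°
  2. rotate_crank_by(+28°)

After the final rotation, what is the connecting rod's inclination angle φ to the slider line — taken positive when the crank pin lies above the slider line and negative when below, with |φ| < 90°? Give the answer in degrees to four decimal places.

0.6763

set_geometry: r = 15 mm, L = 173 mm, e = 5 mm; θ ← 0°
rotate_crank_by(+28°): θ ← 0° +28° = 28°
crank pin P = (r cos θ, r sin θ) = (13.244214, 7.042073)
h = r sin θ − e = 7.042073 − 5 = 2.042073
sin φ = h / L = 2.042073 / 173 = 0.01180389
φ = arcsin(0.01180389) = 0.676329°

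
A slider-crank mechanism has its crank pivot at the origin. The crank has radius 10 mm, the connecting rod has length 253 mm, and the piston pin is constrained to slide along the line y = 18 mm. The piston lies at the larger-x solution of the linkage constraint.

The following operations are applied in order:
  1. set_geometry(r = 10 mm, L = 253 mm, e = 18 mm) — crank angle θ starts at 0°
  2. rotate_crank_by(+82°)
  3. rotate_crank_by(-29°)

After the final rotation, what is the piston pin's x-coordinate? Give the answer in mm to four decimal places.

258.8199

set_geometry: r = 10 mm, L = 253 mm, e = 18 mm; θ ← 0°
rotate_crank_by(+82°): θ ← 0° +82° = 82°
rotate_crank_by(-29°): θ ← 82° -29° = 53°
crank pin P = (r cos θ, r sin θ) = (6.018150, 7.986355)
h = r sin θ − e = 7.986355 − 18 = -10.013645
x = r cos θ + √(L² − h²) = 6.018150 + √(64009.0 − 100.2731) = 6.018150 + 252.801754 = 258.819904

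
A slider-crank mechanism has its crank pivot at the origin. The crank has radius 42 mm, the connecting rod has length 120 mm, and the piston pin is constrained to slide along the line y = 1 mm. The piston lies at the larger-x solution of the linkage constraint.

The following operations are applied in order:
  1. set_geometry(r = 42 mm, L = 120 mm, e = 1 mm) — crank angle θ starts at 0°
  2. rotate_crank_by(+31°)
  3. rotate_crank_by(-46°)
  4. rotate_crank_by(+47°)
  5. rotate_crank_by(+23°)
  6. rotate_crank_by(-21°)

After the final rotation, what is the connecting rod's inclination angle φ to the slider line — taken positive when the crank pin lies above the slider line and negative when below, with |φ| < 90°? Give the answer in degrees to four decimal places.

set_geometry: r = 42 mm, L = 120 mm, e = 1 mm; θ ← 0°
rotate_crank_by(+31°): θ ← 0° +31° = 31°
rotate_crank_by(-46°): θ ← 31° -46° = -15°
rotate_crank_by(+47°): θ ← -15° +47° = 32°
rotate_crank_by(+23°): θ ← 32° +23° = 55°
rotate_crank_by(-21°): θ ← 55° -21° = 34°
crank pin P = (r cos θ, r sin θ) = (34.819578, 23.486102)
h = r sin θ − e = 23.486102 − 1 = 22.486102
sin φ = h / L = 22.486102 / 120 = 0.18738418
φ = arcsin(0.18738418) = 10.800167°

10.8002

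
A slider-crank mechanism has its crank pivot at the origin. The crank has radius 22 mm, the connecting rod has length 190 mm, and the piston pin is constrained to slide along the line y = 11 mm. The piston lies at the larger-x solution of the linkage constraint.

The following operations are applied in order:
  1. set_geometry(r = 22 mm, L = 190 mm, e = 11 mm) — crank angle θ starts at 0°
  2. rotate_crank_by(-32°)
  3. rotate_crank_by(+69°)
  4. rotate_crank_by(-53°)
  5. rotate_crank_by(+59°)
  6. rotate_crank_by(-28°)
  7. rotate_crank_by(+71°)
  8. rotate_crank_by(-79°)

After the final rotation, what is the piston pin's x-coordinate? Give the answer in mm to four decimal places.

211.6538

set_geometry: r = 22 mm, L = 190 mm, e = 11 mm; θ ← 0°
rotate_crank_by(-32°): θ ← 0° -32° = -32°
rotate_crank_by(+69°): θ ← -32° +69° = 37°
rotate_crank_by(-53°): θ ← 37° -53° = -16°
rotate_crank_by(+59°): θ ← -16° +59° = 43°
rotate_crank_by(-28°): θ ← 43° -28° = 15°
rotate_crank_by(+71°): θ ← 15° +71° = 86°
rotate_crank_by(-79°): θ ← 86° -79° = 7°
crank pin P = (r cos θ, r sin θ) = (21.836015, 2.681126)
h = r sin θ − e = 2.681126 − 11 = -8.318874
x = r cos θ + √(L² − h²) = 21.836015 + √(36100.0 − 69.2037) = 21.836015 + 189.817798 = 211.653813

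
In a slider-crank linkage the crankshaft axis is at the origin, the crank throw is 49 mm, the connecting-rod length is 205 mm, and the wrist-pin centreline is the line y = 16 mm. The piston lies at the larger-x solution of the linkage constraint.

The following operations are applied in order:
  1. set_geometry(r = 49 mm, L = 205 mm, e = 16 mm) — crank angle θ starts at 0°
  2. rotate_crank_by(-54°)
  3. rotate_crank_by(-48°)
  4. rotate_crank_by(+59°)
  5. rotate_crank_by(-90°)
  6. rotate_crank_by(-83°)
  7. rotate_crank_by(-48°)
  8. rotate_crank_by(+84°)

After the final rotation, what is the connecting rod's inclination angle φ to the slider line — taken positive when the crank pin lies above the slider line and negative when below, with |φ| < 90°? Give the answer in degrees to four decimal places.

-4.4764

set_geometry: r = 49 mm, L = 205 mm, e = 16 mm; θ ← 0°
rotate_crank_by(-54°): θ ← 0° -54° = -54°
rotate_crank_by(-48°): θ ← -54° -48° = -102°
rotate_crank_by(+59°): θ ← -102° +59° = -43°
rotate_crank_by(-90°): θ ← -43° -90° = -133°
rotate_crank_by(-83°): θ ← -133° -83° = -216°
rotate_crank_by(-48°): θ ← -216° -48° = -264°
rotate_crank_by(+84°): θ ← -264° +84° = -180°
crank pin P = (r cos θ, r sin θ) = (-49.000000, -0.000000)
h = r sin θ − e = -0.000000 − 16 = -16.000000
sin φ = h / L = -16.000000 / 205 = -0.07804878
φ = arcsin(-0.07804878) = -4.476418°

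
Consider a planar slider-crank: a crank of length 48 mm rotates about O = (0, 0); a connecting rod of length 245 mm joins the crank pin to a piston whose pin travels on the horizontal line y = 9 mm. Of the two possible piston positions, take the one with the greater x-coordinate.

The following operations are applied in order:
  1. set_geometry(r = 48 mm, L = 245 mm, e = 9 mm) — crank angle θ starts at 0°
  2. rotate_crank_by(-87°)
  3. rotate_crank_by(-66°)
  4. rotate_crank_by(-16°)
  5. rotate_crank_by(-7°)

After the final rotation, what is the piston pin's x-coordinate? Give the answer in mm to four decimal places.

196.8055

set_geometry: r = 48 mm, L = 245 mm, e = 9 mm; θ ← 0°
rotate_crank_by(-87°): θ ← 0° -87° = -87°
rotate_crank_by(-66°): θ ← -87° -66° = -153°
rotate_crank_by(-16°): θ ← -153° -16° = -169°
rotate_crank_by(-7°): θ ← -169° -7° = -176°
crank pin P = (r cos θ, r sin θ) = (-47.883074, -3.348311)
h = r sin θ − e = -3.348311 − 9 = -12.348311
x = r cos θ + √(L² − h²) = -47.883074 + √(60025.0 − 152.4808) = -47.883074 + 244.688617 = 196.805542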